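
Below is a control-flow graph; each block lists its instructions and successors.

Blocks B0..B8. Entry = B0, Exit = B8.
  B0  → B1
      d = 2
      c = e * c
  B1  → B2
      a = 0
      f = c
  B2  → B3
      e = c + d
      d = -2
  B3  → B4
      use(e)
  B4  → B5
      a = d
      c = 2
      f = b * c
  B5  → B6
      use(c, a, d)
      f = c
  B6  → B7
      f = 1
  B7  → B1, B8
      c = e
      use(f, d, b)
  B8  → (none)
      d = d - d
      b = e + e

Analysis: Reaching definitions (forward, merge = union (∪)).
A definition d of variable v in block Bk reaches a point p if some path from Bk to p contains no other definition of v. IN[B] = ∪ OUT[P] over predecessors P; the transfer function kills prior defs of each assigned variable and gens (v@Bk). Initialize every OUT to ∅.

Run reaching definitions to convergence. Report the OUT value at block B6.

Answer: {a@B4, c@B4, d@B2, e@B2, f@B6}

Trace:
Converged values:
  B0:  IN={}  OUT={c@B0, d@B0}
  B1:  IN={a@B4, c@B0, c@B7, d@B0, d@B2, e@B2, f@B6}  OUT={a@B1, c@B0, c@B7, d@B0, d@B2, e@B2, f@B1}
  B2:  IN={a@B1, c@B0, c@B7, d@B0, d@B2, e@B2, f@B1}  OUT={a@B1, c@B0, c@B7, d@B2, e@B2, f@B1}
  B3:  IN={a@B1, c@B0, c@B7, d@B2, e@B2, f@B1}  OUT={a@B1, c@B0, c@B7, d@B2, e@B2, f@B1}
  B4:  IN={a@B1, c@B0, c@B7, d@B2, e@B2, f@B1}  OUT={a@B4, c@B4, d@B2, e@B2, f@B4}
  B5:  IN={a@B4, c@B4, d@B2, e@B2, f@B4}  OUT={a@B4, c@B4, d@B2, e@B2, f@B5}
  B6:  IN={a@B4, c@B4, d@B2, e@B2, f@B5}  OUT={a@B4, c@B4, d@B2, e@B2, f@B6}
  B7:  IN={a@B4, c@B4, d@B2, e@B2, f@B6}  OUT={a@B4, c@B7, d@B2, e@B2, f@B6}
  B8:  IN={a@B4, c@B7, d@B2, e@B2, f@B6}  OUT={a@B4, b@B8, c@B7, d@B8, e@B2, f@B6}

Merge at B6: IN[B6] = OUT[B5] = {a@B4, c@B4, d@B2, e@B2, f@B5}
Applying B6's transfer function to that IN value gives OUT[B6] (row B6 above).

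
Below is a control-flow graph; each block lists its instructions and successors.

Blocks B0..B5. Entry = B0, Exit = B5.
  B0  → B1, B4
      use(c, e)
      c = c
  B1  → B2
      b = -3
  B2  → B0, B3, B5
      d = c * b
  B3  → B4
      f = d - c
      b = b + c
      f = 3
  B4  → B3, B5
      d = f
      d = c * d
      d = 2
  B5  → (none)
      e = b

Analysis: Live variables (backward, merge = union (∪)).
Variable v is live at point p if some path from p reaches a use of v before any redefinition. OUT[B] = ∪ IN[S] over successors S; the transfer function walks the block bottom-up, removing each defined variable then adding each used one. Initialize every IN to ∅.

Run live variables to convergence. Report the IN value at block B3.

Answer: {b, c, d}

Derivation:
Converged values:
  B0:  IN={b, c, e, f}  OUT={b, c, e, f}
  B1:  IN={c, e, f}  OUT={b, c, e, f}
  B2:  IN={b, c, e, f}  OUT={b, c, d, e, f}
  B3:  IN={b, c, d}  OUT={b, c, f}
  B4:  IN={b, c, f}  OUT={b, c, d}
  B5:  IN={b}  OUT={}

Merge at B3: OUT[B3] = IN[B4] = {b, c, f}
Applying B3's transfer function to that OUT value gives IN[B3] (row B3 above).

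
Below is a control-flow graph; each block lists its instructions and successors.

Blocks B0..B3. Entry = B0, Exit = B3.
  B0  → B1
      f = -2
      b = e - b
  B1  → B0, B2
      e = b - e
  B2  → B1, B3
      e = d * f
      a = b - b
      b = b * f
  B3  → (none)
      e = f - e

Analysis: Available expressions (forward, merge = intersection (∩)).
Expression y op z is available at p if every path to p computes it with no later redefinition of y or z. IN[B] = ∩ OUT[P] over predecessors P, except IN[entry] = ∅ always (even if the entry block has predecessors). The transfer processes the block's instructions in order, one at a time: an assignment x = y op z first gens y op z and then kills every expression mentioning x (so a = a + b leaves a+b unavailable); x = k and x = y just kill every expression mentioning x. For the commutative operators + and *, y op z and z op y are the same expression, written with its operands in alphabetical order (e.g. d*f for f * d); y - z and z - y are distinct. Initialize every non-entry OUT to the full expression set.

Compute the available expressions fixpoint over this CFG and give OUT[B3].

Per-block solution:
  B0:  IN={}  OUT={}
  B1:  IN={}  OUT={}
  B2:  IN={}  OUT={d*f}
  B3:  IN={d*f}  OUT={d*f}

Merge at B3: IN[B3] = OUT[B2] = {d*f}
Applying B3's transfer function to that IN value gives OUT[B3] (row B3 above).

Answer: {d*f}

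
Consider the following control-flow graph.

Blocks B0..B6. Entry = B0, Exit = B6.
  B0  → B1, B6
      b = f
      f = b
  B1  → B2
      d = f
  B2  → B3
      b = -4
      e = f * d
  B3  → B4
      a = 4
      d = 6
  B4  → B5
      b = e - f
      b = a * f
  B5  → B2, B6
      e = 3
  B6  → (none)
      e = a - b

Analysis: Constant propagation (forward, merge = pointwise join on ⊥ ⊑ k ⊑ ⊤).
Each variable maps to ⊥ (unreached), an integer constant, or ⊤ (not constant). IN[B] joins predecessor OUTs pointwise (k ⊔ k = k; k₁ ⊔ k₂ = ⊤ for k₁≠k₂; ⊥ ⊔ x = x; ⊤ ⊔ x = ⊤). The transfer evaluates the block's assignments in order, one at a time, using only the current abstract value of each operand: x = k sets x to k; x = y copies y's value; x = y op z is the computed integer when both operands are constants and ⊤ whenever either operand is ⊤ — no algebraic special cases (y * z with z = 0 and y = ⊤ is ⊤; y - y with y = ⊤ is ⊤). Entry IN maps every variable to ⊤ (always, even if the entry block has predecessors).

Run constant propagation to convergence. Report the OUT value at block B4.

Answer: {a: 4, b: ⊤, c: ⊤, d: 6, e: ⊤, f: ⊤}

Derivation:
Fixpoint table:
  B0: | IN=(all ⊤) | OUT=(all ⊤)
  B1: | IN=(all ⊤) | OUT=(all ⊤)
  B2: | IN=(all ⊤) | OUT={b:-4; rest ⊤}
  B3: | IN={b:-4; rest ⊤} | OUT={a:4, b:-4, d:6; rest ⊤}
  B4: | IN={a:4, b:-4, d:6; rest ⊤} | OUT={a:4, d:6; rest ⊤}
  B5: | IN={a:4, d:6; rest ⊤} | OUT={a:4, d:6, e:3; rest ⊤}
  B6: | IN=(all ⊤) | OUT=(all ⊤)

Merge at B4: IN[B4] = OUT[B3] = {a: 4, b: -4, c: ⊤, d: 6, e: ⊤, f: ⊤}
Applying B4's transfer function to that IN value gives OUT[B4] (row B4 above).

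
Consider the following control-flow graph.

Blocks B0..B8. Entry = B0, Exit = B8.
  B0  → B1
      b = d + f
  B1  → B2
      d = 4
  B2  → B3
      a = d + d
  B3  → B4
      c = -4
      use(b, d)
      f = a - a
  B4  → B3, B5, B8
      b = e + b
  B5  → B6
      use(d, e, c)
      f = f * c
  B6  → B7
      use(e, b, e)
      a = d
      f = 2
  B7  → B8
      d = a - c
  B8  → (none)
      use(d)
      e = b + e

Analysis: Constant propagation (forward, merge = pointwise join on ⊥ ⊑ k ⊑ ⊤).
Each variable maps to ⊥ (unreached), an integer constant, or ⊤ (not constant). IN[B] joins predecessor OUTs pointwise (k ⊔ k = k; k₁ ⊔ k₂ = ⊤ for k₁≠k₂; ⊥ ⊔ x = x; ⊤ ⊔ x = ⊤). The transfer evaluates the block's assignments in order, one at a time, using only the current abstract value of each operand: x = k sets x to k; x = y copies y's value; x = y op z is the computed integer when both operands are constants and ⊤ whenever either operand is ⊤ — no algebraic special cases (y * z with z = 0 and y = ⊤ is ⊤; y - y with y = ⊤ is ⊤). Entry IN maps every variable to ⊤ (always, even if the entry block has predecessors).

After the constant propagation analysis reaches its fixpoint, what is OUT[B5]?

Answer: {a: 8, b: ⊤, c: -4, d: 4, e: ⊤, f: 0}

Derivation:
Converged values:
  B0: | IN=(all ⊤) | OUT=(all ⊤)
  B1: | IN=(all ⊤) | OUT={d:4; rest ⊤}
  B2: | IN={d:4; rest ⊤} | OUT={a:8, d:4; rest ⊤}
  B3: | IN={a:8, d:4; rest ⊤} | OUT={a:8, c:-4, d:4, f:0; rest ⊤}
  B4: | IN={a:8, c:-4, d:4, f:0; rest ⊤} | OUT={a:8, c:-4, d:4, f:0; rest ⊤}
  B5: | IN={a:8, c:-4, d:4, f:0; rest ⊤} | OUT={a:8, c:-4, d:4, f:0; rest ⊤}
  B6: | IN={a:8, c:-4, d:4, f:0; rest ⊤} | OUT={a:4, c:-4, d:4, f:2; rest ⊤}
  B7: | IN={a:4, c:-4, d:4, f:2; rest ⊤} | OUT={a:4, c:-4, d:8, f:2; rest ⊤}
  B8: | IN={c:-4; rest ⊤} | OUT={c:-4; rest ⊤}

Merge at B5: IN[B5] = OUT[B4] = {a: 8, b: ⊤, c: -4, d: 4, e: ⊤, f: 0}
Applying B5's transfer function to that IN value gives OUT[B5] (row B5 above).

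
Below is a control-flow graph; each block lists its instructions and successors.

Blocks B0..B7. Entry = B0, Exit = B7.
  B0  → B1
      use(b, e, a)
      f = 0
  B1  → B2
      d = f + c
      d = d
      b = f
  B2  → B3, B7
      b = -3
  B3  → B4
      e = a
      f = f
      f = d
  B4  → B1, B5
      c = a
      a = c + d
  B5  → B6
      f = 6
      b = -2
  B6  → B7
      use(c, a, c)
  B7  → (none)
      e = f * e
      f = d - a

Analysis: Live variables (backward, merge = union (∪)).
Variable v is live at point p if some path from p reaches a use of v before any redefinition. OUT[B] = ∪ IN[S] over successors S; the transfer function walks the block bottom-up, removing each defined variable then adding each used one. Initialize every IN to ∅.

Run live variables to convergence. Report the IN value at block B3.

Fixpoint table:
  B0:  IN={a, b, c, e}  OUT={a, c, e, f}
  B1:  IN={a, c, e, f}  OUT={a, d, e, f}
  B2:  IN={a, d, e, f}  OUT={a, d, e, f}
  B3:  IN={a, d, f}  OUT={a, d, e, f}
  B4:  IN={a, d, e, f}  OUT={a, c, d, e, f}
  B5:  IN={a, c, d, e}  OUT={a, c, d, e, f}
  B6:  IN={a, c, d, e, f}  OUT={a, d, e, f}
  B7:  IN={a, d, e, f}  OUT={}

Merge at B3: OUT[B3] = IN[B4] = {a, d, e, f}
Applying B3's transfer function to that OUT value gives IN[B3] (row B3 above).

Answer: {a, d, f}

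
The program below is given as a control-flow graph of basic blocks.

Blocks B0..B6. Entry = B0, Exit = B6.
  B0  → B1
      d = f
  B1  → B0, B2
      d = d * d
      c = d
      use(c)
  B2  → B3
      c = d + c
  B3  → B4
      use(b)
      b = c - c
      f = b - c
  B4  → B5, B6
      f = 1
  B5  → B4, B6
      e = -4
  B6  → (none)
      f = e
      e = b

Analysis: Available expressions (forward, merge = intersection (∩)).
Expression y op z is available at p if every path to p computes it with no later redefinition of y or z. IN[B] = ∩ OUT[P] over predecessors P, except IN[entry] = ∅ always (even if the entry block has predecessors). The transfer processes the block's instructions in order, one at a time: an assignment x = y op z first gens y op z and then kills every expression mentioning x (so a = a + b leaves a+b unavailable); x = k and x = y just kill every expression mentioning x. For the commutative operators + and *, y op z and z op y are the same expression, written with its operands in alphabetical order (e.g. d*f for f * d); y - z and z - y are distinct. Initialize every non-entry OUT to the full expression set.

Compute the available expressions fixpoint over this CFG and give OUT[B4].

Answer: {b-c, c-c}

Working:
Per-block solution:
  B0: | IN={} | OUT={}
  B1: | IN={} | OUT={}
  B2: | IN={} | OUT={}
  B3: | IN={} | OUT={b-c, c-c}
  B4: | IN={b-c, c-c} | OUT={b-c, c-c}
  B5: | IN={b-c, c-c} | OUT={b-c, c-c}
  B6: | IN={b-c, c-c} | OUT={b-c, c-c}

Merge at B4: IN[B4] = OUT[B3] ∩ OUT[B5] = {b-c, c-c}
Applying B4's transfer function to that IN value gives OUT[B4] (row B4 above).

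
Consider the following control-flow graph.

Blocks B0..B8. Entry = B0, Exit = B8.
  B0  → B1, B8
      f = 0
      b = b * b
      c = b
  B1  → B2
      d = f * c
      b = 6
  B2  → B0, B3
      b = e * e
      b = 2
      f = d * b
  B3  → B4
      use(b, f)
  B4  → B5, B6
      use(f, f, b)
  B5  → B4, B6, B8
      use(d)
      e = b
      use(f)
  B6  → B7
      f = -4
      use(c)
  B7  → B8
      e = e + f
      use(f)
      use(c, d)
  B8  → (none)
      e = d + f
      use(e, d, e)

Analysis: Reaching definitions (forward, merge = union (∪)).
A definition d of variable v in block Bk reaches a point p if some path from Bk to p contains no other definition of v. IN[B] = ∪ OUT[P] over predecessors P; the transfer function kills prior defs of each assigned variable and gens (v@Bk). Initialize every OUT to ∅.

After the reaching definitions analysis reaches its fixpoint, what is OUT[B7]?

Answer: {b@B2, c@B0, d@B1, e@B7, f@B6}

Working:
Per-block solution:
  B0:  IN={b@B2, c@B0, d@B1, f@B2}  OUT={b@B0, c@B0, d@B1, f@B0}
  B1:  IN={b@B0, c@B0, d@B1, f@B0}  OUT={b@B1, c@B0, d@B1, f@B0}
  B2:  IN={b@B1, c@B0, d@B1, f@B0}  OUT={b@B2, c@B0, d@B1, f@B2}
  B3:  IN={b@B2, c@B0, d@B1, f@B2}  OUT={b@B2, c@B0, d@B1, f@B2}
  B4:  IN={b@B2, c@B0, d@B1, e@B5, f@B2}  OUT={b@B2, c@B0, d@B1, e@B5, f@B2}
  B5:  IN={b@B2, c@B0, d@B1, e@B5, f@B2}  OUT={b@B2, c@B0, d@B1, e@B5, f@B2}
  B6:  IN={b@B2, c@B0, d@B1, e@B5, f@B2}  OUT={b@B2, c@B0, d@B1, e@B5, f@B6}
  B7:  IN={b@B2, c@B0, d@B1, e@B5, f@B6}  OUT={b@B2, c@B0, d@B1, e@B7, f@B6}
  B8:  IN={b@B0, b@B2, c@B0, d@B1, e@B5, e@B7, f@B0, f@B2, f@B6}  OUT={b@B0, b@B2, c@B0, d@B1, e@B8, f@B0, f@B2, f@B6}

Merge at B7: IN[B7] = OUT[B6] = {b@B2, c@B0, d@B1, e@B5, f@B6}
Applying B7's transfer function to that IN value gives OUT[B7] (row B7 above).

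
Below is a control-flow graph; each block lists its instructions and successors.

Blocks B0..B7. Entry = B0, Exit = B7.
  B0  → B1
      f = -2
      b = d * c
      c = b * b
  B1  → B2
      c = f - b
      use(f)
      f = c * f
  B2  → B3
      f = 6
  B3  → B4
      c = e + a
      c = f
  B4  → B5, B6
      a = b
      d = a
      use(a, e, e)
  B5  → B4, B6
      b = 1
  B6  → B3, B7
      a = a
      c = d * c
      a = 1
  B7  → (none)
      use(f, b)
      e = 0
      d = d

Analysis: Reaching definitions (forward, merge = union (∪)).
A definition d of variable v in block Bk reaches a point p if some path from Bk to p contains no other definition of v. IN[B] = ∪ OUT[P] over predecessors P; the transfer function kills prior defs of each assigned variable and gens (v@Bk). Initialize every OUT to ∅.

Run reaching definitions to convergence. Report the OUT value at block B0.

Answer: {b@B0, c@B0, f@B0}

Trace:
Fixpoint table:
  B0:   IN={}   OUT={b@B0, c@B0, f@B0}
  B1:   IN={b@B0, c@B0, f@B0}   OUT={b@B0, c@B1, f@B1}
  B2:   IN={b@B0, c@B1, f@B1}   OUT={b@B0, c@B1, f@B2}
  B3:   IN={a@B6, b@B0, b@B5, c@B1, c@B6, d@B4, f@B2}   OUT={a@B6, b@B0, b@B5, c@B3, d@B4, f@B2}
  B4:   IN={a@B4, a@B6, b@B0, b@B5, c@B3, d@B4, f@B2}   OUT={a@B4, b@B0, b@B5, c@B3, d@B4, f@B2}
  B5:   IN={a@B4, b@B0, b@B5, c@B3, d@B4, f@B2}   OUT={a@B4, b@B5, c@B3, d@B4, f@B2}
  B6:   IN={a@B4, b@B0, b@B5, c@B3, d@B4, f@B2}   OUT={a@B6, b@B0, b@B5, c@B6, d@B4, f@B2}
  B7:   IN={a@B6, b@B0, b@B5, c@B6, d@B4, f@B2}   OUT={a@B6, b@B0, b@B5, c@B6, d@B7, e@B7, f@B2}

B0 is the boundary node: IN[B0] = {}
Applying B0's transfer function to that IN value gives OUT[B0] (row B0 above).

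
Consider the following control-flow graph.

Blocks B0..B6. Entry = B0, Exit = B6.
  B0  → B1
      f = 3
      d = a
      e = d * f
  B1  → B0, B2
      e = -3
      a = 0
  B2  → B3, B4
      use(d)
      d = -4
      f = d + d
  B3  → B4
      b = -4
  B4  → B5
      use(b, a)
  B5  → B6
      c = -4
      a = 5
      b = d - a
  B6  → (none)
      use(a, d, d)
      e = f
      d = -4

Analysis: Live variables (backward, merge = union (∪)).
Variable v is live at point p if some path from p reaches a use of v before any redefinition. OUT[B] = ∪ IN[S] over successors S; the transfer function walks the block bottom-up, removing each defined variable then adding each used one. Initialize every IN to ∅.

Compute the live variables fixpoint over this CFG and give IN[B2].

Fixpoint table:
  B0: | IN={a, b} | OUT={b, d}
  B1: | IN={b, d} | OUT={a, b, d}
  B2: | IN={a, b, d} | OUT={a, b, d, f}
  B3: | IN={a, d, f} | OUT={a, b, d, f}
  B4: | IN={a, b, d, f} | OUT={d, f}
  B5: | IN={d, f} | OUT={a, d, f}
  B6: | IN={a, d, f} | OUT={}

Merge at B2: OUT[B2] = IN[B3] ⊔ IN[B4] = {a, b, d, f}
Applying B2's transfer function to that OUT value gives IN[B2] (row B2 above).

Answer: {a, b, d}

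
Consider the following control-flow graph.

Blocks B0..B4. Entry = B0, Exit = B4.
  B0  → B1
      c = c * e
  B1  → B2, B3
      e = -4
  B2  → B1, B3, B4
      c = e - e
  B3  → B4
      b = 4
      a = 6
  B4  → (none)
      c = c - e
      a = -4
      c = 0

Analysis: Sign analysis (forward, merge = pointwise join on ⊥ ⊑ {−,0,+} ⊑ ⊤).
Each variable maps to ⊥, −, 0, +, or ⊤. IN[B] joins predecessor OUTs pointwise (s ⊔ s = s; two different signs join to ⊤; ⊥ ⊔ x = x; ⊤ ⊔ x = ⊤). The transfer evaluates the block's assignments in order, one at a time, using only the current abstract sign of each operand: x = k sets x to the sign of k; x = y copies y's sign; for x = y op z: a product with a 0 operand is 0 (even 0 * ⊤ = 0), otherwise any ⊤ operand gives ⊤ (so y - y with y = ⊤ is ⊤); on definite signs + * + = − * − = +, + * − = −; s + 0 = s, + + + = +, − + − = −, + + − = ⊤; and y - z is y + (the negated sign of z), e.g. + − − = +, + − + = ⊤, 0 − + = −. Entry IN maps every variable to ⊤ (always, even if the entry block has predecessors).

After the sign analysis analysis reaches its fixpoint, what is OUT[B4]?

Fixpoint table:
  B0:  IN=(all ⊤)  OUT=(all ⊤)
  B1:  IN=(all ⊤)  OUT={e:-; rest ⊤}
  B2:  IN={e:-; rest ⊤}  OUT={e:-; rest ⊤}
  B3:  IN={e:-; rest ⊤}  OUT={a:+, b:+, e:-; rest ⊤}
  B4:  IN={e:-; rest ⊤}  OUT={a:-, c:0, e:-; rest ⊤}

Merge at B4: IN[B4] = OUT[B2] ⊔ OUT[B3] = {a: ⊤, b: ⊤, c: ⊤, d: ⊤, e: -, f: ⊤}
Applying B4's transfer function to that IN value gives OUT[B4] (row B4 above).

Answer: {a: -, b: ⊤, c: 0, d: ⊤, e: -, f: ⊤}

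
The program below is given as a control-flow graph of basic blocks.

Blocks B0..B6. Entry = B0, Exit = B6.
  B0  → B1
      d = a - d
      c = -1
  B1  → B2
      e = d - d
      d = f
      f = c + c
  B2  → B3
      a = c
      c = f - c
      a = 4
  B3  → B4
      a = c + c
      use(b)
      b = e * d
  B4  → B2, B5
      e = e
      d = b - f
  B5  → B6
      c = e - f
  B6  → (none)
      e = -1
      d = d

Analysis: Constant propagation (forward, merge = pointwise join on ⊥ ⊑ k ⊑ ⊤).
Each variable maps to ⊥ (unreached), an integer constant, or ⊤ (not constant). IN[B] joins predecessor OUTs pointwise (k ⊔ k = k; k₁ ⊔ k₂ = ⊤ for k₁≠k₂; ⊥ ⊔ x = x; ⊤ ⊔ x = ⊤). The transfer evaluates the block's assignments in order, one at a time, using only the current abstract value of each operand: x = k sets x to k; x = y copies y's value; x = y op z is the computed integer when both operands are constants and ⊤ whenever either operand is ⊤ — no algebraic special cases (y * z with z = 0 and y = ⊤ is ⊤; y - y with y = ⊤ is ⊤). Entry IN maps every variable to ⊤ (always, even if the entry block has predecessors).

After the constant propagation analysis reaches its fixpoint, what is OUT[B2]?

Answer: {a: 4, b: ⊤, c: -1, d: ⊤, e: ⊤, f: -2}

Working:
Fixpoint table:
  B0:   IN=(all ⊤)   OUT={c:-1; rest ⊤}
  B1:   IN={c:-1; rest ⊤}   OUT={c:-1, f:-2; rest ⊤}
  B2:   IN={c:-1, f:-2; rest ⊤}   OUT={a:4, c:-1, f:-2; rest ⊤}
  B3:   IN={a:4, c:-1, f:-2; rest ⊤}   OUT={a:-2, c:-1, f:-2; rest ⊤}
  B4:   IN={a:-2, c:-1, f:-2; rest ⊤}   OUT={a:-2, c:-1, f:-2; rest ⊤}
  B5:   IN={a:-2, c:-1, f:-2; rest ⊤}   OUT={a:-2, f:-2; rest ⊤}
  B6:   IN={a:-2, f:-2; rest ⊤}   OUT={a:-2, e:-1, f:-2; rest ⊤}

Merge at B2: IN[B2] = OUT[B1] ⊔ OUT[B4] = {a: ⊤, b: ⊤, c: -1, d: ⊤, e: ⊤, f: -2}
Applying B2's transfer function to that IN value gives OUT[B2] (row B2 above).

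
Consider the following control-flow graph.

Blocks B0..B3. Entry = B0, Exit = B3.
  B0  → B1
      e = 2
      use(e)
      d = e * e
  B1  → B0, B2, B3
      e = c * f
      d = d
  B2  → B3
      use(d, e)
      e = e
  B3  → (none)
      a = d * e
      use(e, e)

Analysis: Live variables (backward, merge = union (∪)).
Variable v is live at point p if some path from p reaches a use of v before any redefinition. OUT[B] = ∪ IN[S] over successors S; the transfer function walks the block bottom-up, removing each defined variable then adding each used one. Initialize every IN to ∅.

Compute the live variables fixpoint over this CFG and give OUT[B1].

Answer: {c, d, e, f}

Working:
Per-block solution:
  B0:  IN={c, f}  OUT={c, d, f}
  B1:  IN={c, d, f}  OUT={c, d, e, f}
  B2:  IN={d, e}  OUT={d, e}
  B3:  IN={d, e}  OUT={}

Merge at B1: OUT[B1] = IN[B0] ⊔ IN[B2] ⊔ IN[B3] = {c, d, e, f}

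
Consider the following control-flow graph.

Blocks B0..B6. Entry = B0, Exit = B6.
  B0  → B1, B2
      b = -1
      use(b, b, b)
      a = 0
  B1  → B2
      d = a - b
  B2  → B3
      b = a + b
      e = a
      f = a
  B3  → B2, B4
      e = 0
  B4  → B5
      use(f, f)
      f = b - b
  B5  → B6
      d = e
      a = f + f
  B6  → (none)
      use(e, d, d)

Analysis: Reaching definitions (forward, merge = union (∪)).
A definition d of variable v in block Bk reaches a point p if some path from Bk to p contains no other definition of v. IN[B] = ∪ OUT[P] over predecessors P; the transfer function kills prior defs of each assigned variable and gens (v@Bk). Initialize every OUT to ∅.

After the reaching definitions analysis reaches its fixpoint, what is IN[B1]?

Per-block solution:
  B0:  IN={}  OUT={a@B0, b@B0}
  B1:  IN={a@B0, b@B0}  OUT={a@B0, b@B0, d@B1}
  B2:  IN={a@B0, b@B0, b@B2, d@B1, e@B3, f@B2}  OUT={a@B0, b@B2, d@B1, e@B2, f@B2}
  B3:  IN={a@B0, b@B2, d@B1, e@B2, f@B2}  OUT={a@B0, b@B2, d@B1, e@B3, f@B2}
  B4:  IN={a@B0, b@B2, d@B1, e@B3, f@B2}  OUT={a@B0, b@B2, d@B1, e@B3, f@B4}
  B5:  IN={a@B0, b@B2, d@B1, e@B3, f@B4}  OUT={a@B5, b@B2, d@B5, e@B3, f@B4}
  B6:  IN={a@B5, b@B2, d@B5, e@B3, f@B4}  OUT={a@B5, b@B2, d@B5, e@B3, f@B4}

Merge at B1: IN[B1] = OUT[B0] = {a@B0, b@B0}

Answer: {a@B0, b@B0}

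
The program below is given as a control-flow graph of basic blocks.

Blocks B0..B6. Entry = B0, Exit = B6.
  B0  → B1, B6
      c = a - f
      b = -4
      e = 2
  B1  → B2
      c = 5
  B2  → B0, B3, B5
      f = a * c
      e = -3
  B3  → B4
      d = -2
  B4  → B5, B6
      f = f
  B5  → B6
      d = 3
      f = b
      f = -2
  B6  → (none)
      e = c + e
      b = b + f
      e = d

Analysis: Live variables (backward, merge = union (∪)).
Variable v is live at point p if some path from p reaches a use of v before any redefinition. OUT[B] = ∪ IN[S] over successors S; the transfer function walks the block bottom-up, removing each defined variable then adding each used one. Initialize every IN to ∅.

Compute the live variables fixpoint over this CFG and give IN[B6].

Answer: {b, c, d, e, f}

Trace:
Per-block solution:
  B0:   IN={a, d, f}   OUT={a, b, c, d, e, f}
  B1:   IN={a, b, d}   OUT={a, b, c, d}
  B2:   IN={a, b, c, d}   OUT={a, b, c, d, e, f}
  B3:   IN={b, c, e, f}   OUT={b, c, d, e, f}
  B4:   IN={b, c, d, e, f}   OUT={b, c, d, e, f}
  B5:   IN={b, c, e}   OUT={b, c, d, e, f}
  B6:   IN={b, c, d, e, f}   OUT={}

B6 is the boundary node: OUT[B6] = {}
Applying B6's transfer function to that OUT value gives IN[B6] (row B6 above).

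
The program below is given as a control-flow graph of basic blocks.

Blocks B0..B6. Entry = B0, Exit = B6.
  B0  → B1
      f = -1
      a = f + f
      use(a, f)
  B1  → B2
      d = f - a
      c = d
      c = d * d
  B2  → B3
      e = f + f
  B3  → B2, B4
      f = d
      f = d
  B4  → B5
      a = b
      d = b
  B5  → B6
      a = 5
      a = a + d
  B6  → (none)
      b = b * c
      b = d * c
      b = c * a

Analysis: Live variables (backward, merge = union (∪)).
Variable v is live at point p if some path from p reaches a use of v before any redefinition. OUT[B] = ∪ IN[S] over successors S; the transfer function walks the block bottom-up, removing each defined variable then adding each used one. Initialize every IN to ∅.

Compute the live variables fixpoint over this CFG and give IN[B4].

Answer: {b, c}

Working:
Fixpoint table:
  B0: | IN={b} | OUT={a, b, f}
  B1: | IN={a, b, f} | OUT={b, c, d, f}
  B2: | IN={b, c, d, f} | OUT={b, c, d}
  B3: | IN={b, c, d} | OUT={b, c, d, f}
  B4: | IN={b, c} | OUT={b, c, d}
  B5: | IN={b, c, d} | OUT={a, b, c, d}
  B6: | IN={a, b, c, d} | OUT={}

Merge at B4: OUT[B4] = IN[B5] = {b, c, d}
Applying B4's transfer function to that OUT value gives IN[B4] (row B4 above).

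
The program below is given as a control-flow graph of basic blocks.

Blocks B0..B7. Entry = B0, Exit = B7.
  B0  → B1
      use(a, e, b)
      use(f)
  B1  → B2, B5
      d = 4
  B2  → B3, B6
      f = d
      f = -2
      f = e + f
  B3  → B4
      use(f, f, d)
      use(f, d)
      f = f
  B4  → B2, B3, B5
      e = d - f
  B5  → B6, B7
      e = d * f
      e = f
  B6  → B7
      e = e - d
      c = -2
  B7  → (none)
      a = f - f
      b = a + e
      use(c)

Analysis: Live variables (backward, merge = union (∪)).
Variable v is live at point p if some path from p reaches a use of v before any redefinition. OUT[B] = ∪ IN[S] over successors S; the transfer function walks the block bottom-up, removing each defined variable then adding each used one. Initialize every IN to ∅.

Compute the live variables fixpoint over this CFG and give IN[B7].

Converged values:
  B0:  IN={a, b, c, e, f}  OUT={c, e, f}
  B1:  IN={c, e, f}  OUT={c, d, e, f}
  B2:  IN={c, d, e}  OUT={c, d, e, f}
  B3:  IN={c, d, f}  OUT={c, d, f}
  B4:  IN={c, d, f}  OUT={c, d, e, f}
  B5:  IN={c, d, f}  OUT={c, d, e, f}
  B6:  IN={d, e, f}  OUT={c, e, f}
  B7:  IN={c, e, f}  OUT={}

B7 is the boundary node: OUT[B7] = {}
Applying B7's transfer function to that OUT value gives IN[B7] (row B7 above).

Answer: {c, e, f}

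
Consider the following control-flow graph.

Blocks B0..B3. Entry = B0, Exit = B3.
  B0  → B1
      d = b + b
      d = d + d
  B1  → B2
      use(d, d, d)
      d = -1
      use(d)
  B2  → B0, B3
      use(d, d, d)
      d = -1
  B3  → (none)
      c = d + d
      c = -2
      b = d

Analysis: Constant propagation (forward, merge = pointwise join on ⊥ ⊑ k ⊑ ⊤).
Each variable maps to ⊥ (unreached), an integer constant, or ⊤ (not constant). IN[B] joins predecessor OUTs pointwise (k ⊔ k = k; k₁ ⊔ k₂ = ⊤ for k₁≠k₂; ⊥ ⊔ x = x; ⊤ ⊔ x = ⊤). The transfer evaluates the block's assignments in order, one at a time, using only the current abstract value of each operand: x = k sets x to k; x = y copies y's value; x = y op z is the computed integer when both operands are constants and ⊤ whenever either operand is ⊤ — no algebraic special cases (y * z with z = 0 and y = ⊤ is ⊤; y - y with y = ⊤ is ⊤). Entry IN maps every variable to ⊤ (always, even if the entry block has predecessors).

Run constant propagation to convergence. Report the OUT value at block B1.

Answer: {a: ⊤, b: ⊤, c: ⊤, d: -1, e: ⊤, f: ⊤}

Working:
Per-block solution:
  B0: | IN=(all ⊤) | OUT=(all ⊤)
  B1: | IN=(all ⊤) | OUT={d:-1; rest ⊤}
  B2: | IN={d:-1; rest ⊤} | OUT={d:-1; rest ⊤}
  B3: | IN={d:-1; rest ⊤} | OUT={b:-1, c:-2, d:-1; rest ⊤}

Merge at B1: IN[B1] = OUT[B0] = {a: ⊤, b: ⊤, c: ⊤, d: ⊤, e: ⊤, f: ⊤}
Applying B1's transfer function to that IN value gives OUT[B1] (row B1 above).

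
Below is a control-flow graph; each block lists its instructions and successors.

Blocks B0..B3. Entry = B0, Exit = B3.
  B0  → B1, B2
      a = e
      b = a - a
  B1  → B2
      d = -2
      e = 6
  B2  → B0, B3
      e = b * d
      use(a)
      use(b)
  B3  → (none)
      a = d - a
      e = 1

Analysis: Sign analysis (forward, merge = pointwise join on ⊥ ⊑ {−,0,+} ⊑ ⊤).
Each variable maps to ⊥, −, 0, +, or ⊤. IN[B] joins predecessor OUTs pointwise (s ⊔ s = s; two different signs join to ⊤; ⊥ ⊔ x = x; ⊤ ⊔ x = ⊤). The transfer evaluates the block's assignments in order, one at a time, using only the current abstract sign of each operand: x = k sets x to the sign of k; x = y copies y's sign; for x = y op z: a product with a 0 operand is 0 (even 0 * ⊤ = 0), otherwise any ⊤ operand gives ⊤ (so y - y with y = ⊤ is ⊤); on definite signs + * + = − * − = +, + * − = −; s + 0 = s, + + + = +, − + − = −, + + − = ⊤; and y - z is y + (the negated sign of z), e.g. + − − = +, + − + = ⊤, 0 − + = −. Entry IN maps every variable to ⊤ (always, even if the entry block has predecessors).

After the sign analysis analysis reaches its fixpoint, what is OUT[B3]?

Answer: {a: ⊤, b: ⊤, c: ⊤, d: ⊤, e: +, f: ⊤}

Trace:
Per-block solution:
  B0:   IN=(all ⊤)   OUT=(all ⊤)
  B1:   IN=(all ⊤)   OUT={d:-, e:+; rest ⊤}
  B2:   IN=(all ⊤)   OUT=(all ⊤)
  B3:   IN=(all ⊤)   OUT={e:+; rest ⊤}

Merge at B3: IN[B3] = OUT[B2] = {a: ⊤, b: ⊤, c: ⊤, d: ⊤, e: ⊤, f: ⊤}
Applying B3's transfer function to that IN value gives OUT[B3] (row B3 above).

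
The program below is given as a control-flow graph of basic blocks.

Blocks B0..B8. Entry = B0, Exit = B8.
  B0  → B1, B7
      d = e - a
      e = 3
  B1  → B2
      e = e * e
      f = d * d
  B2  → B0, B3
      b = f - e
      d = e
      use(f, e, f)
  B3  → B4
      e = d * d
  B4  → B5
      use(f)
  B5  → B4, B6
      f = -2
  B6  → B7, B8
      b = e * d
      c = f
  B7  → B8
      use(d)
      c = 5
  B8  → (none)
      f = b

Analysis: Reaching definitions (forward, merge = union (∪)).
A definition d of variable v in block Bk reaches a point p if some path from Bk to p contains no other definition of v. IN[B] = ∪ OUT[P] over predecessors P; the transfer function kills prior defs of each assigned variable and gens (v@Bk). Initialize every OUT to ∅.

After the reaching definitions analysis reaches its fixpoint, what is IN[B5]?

Fixpoint table:
  B0: | IN={b@B2, d@B2, e@B1, f@B1} | OUT={b@B2, d@B0, e@B0, f@B1}
  B1: | IN={b@B2, d@B0, e@B0, f@B1} | OUT={b@B2, d@B0, e@B1, f@B1}
  B2: | IN={b@B2, d@B0, e@B1, f@B1} | OUT={b@B2, d@B2, e@B1, f@B1}
  B3: | IN={b@B2, d@B2, e@B1, f@B1} | OUT={b@B2, d@B2, e@B3, f@B1}
  B4: | IN={b@B2, d@B2, e@B3, f@B1, f@B5} | OUT={b@B2, d@B2, e@B3, f@B1, f@B5}
  B5: | IN={b@B2, d@B2, e@B3, f@B1, f@B5} | OUT={b@B2, d@B2, e@B3, f@B5}
  B6: | IN={b@B2, d@B2, e@B3, f@B5} | OUT={b@B6, c@B6, d@B2, e@B3, f@B5}
  B7: | IN={b@B2, b@B6, c@B6, d@B0, d@B2, e@B0, e@B3, f@B1, f@B5} | OUT={b@B2, b@B6, c@B7, d@B0, d@B2, e@B0, e@B3, f@B1, f@B5}
  B8: | IN={b@B2, b@B6, c@B6, c@B7, d@B0, d@B2, e@B0, e@B3, f@B1, f@B5} | OUT={b@B2, b@B6, c@B6, c@B7, d@B0, d@B2, e@B0, e@B3, f@B8}

Merge at B5: IN[B5] = OUT[B4] = {b@B2, d@B2, e@B3, f@B1, f@B5}

Answer: {b@B2, d@B2, e@B3, f@B1, f@B5}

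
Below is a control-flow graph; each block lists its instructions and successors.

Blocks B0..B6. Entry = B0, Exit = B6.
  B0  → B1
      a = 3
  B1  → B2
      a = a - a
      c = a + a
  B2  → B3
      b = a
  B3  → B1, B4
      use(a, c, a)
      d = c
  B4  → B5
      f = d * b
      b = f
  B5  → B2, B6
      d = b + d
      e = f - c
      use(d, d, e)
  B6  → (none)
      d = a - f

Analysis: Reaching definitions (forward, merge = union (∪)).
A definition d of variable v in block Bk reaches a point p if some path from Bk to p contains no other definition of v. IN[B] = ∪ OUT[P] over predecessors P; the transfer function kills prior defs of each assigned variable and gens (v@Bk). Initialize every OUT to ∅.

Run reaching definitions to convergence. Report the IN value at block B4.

Per-block solution:
  B0:   IN={}   OUT={a@B0}
  B1:   IN={a@B0, a@B1, b@B2, c@B1, d@B3, e@B5, f@B4}   OUT={a@B1, b@B2, c@B1, d@B3, e@B5, f@B4}
  B2:   IN={a@B1, b@B2, b@B4, c@B1, d@B3, d@B5, e@B5, f@B4}   OUT={a@B1, b@B2, c@B1, d@B3, d@B5, e@B5, f@B4}
  B3:   IN={a@B1, b@B2, c@B1, d@B3, d@B5, e@B5, f@B4}   OUT={a@B1, b@B2, c@B1, d@B3, e@B5, f@B4}
  B4:   IN={a@B1, b@B2, c@B1, d@B3, e@B5, f@B4}   OUT={a@B1, b@B4, c@B1, d@B3, e@B5, f@B4}
  B5:   IN={a@B1, b@B4, c@B1, d@B3, e@B5, f@B4}   OUT={a@B1, b@B4, c@B1, d@B5, e@B5, f@B4}
  B6:   IN={a@B1, b@B4, c@B1, d@B5, e@B5, f@B4}   OUT={a@B1, b@B4, c@B1, d@B6, e@B5, f@B4}

Merge at B4: IN[B4] = OUT[B3] = {a@B1, b@B2, c@B1, d@B3, e@B5, f@B4}

Answer: {a@B1, b@B2, c@B1, d@B3, e@B5, f@B4}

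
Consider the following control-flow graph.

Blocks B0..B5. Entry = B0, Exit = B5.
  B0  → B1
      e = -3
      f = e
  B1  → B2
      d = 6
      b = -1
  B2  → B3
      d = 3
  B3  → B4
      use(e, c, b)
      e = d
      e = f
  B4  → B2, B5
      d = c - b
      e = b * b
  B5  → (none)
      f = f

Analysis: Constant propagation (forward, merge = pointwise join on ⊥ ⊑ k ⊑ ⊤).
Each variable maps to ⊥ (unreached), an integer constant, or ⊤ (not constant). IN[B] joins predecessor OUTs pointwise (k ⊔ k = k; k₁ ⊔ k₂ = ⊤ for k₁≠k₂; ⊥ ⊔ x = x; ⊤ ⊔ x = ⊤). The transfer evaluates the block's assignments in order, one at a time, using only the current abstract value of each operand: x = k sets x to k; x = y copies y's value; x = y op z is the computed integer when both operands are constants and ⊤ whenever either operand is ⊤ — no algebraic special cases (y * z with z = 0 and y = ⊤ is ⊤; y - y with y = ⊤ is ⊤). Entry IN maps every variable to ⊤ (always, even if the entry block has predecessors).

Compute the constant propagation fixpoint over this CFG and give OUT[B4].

Answer: {a: ⊤, b: -1, c: ⊤, d: ⊤, e: 1, f: -3}

Working:
Per-block solution:
  B0:   IN=(all ⊤)   OUT={e:-3, f:-3; rest ⊤}
  B1:   IN={e:-3, f:-3; rest ⊤}   OUT={b:-1, d:6, e:-3, f:-3; rest ⊤}
  B2:   IN={b:-1, f:-3; rest ⊤}   OUT={b:-1, d:3, f:-3; rest ⊤}
  B3:   IN={b:-1, d:3, f:-3; rest ⊤}   OUT={b:-1, d:3, e:-3, f:-3; rest ⊤}
  B4:   IN={b:-1, d:3, e:-3, f:-3; rest ⊤}   OUT={b:-1, e:1, f:-3; rest ⊤}
  B5:   IN={b:-1, e:1, f:-3; rest ⊤}   OUT={b:-1, e:1, f:-3; rest ⊤}

Merge at B4: IN[B4] = OUT[B3] = {a: ⊤, b: -1, c: ⊤, d: 3, e: -3, f: -3}
Applying B4's transfer function to that IN value gives OUT[B4] (row B4 above).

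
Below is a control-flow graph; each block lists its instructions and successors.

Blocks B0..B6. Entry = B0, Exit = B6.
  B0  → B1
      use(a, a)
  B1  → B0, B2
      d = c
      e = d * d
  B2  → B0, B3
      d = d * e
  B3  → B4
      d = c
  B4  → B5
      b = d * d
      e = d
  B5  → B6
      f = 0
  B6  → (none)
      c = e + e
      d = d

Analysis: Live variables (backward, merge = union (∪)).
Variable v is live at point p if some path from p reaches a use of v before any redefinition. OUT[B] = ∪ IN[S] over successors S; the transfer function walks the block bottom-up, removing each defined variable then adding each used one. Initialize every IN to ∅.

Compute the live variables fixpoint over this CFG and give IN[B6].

Fixpoint table:
  B0: | IN={a, c} | OUT={a, c}
  B1: | IN={a, c} | OUT={a, c, d, e}
  B2: | IN={a, c, d, e} | OUT={a, c}
  B3: | IN={c} | OUT={d}
  B4: | IN={d} | OUT={d, e}
  B5: | IN={d, e} | OUT={d, e}
  B6: | IN={d, e} | OUT={}

B6 is the boundary node: OUT[B6] = {}
Applying B6's transfer function to that OUT value gives IN[B6] (row B6 above).

Answer: {d, e}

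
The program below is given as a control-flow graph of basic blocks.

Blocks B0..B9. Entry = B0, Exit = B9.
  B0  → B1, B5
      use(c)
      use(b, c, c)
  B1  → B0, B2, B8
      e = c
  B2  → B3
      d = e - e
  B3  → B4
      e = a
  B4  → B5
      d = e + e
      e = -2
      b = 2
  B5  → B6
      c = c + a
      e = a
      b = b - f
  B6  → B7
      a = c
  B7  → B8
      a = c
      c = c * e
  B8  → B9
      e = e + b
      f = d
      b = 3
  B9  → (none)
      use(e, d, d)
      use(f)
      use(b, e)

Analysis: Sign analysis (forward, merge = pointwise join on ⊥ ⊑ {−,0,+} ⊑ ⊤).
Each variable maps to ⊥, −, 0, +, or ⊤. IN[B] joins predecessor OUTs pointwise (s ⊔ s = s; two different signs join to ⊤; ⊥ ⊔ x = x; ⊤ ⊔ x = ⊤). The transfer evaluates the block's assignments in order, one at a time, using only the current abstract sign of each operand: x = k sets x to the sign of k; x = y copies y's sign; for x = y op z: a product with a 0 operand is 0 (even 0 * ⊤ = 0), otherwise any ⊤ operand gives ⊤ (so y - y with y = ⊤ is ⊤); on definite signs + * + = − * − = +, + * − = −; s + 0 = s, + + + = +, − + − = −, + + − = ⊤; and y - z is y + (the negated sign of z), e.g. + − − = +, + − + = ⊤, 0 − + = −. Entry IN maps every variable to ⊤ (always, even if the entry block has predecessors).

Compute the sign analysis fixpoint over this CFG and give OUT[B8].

Converged values:
  B0:   IN=(all ⊤)   OUT=(all ⊤)
  B1:   IN=(all ⊤)   OUT=(all ⊤)
  B2:   IN=(all ⊤)   OUT=(all ⊤)
  B3:   IN=(all ⊤)   OUT=(all ⊤)
  B4:   IN=(all ⊤)   OUT={b:+, e:-; rest ⊤}
  B5:   IN=(all ⊤)   OUT=(all ⊤)
  B6:   IN=(all ⊤)   OUT=(all ⊤)
  B7:   IN=(all ⊤)   OUT=(all ⊤)
  B8:   IN=(all ⊤)   OUT={b:+; rest ⊤}
  B9:   IN={b:+; rest ⊤}   OUT={b:+; rest ⊤}

Merge at B8: IN[B8] = OUT[B1] ⊔ OUT[B7] = {a: ⊤, b: ⊤, c: ⊤, d: ⊤, e: ⊤, f: ⊤}
Applying B8's transfer function to that IN value gives OUT[B8] (row B8 above).

Answer: {a: ⊤, b: +, c: ⊤, d: ⊤, e: ⊤, f: ⊤}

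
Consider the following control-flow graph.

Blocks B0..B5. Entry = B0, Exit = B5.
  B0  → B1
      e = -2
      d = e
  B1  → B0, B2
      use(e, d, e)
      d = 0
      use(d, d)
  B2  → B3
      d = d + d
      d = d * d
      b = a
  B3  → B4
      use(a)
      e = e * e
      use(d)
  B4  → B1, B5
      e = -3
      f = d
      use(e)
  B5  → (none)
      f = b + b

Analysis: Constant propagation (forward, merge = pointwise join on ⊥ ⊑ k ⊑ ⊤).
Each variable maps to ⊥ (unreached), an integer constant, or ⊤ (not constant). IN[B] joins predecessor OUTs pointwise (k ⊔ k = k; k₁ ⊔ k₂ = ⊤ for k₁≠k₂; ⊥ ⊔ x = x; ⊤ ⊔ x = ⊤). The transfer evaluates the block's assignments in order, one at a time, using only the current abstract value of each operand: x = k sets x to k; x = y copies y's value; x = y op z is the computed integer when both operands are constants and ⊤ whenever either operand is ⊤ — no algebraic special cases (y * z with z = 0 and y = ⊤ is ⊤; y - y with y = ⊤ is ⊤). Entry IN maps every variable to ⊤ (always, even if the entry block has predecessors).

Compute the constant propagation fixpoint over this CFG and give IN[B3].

Answer: {a: ⊤, b: ⊤, c: ⊤, d: 0, e: ⊤, f: ⊤}

Working:
Per-block solution:
  B0:  IN=(all ⊤)  OUT={d:-2, e:-2; rest ⊤}
  B1:  IN=(all ⊤)  OUT={d:0; rest ⊤}
  B2:  IN={d:0; rest ⊤}  OUT={d:0; rest ⊤}
  B3:  IN={d:0; rest ⊤}  OUT={d:0; rest ⊤}
  B4:  IN={d:0; rest ⊤}  OUT={d:0, e:-3, f:0; rest ⊤}
  B5:  IN={d:0, e:-3, f:0; rest ⊤}  OUT={d:0, e:-3; rest ⊤}

Merge at B3: IN[B3] = OUT[B2] = {a: ⊤, b: ⊤, c: ⊤, d: 0, e: ⊤, f: ⊤}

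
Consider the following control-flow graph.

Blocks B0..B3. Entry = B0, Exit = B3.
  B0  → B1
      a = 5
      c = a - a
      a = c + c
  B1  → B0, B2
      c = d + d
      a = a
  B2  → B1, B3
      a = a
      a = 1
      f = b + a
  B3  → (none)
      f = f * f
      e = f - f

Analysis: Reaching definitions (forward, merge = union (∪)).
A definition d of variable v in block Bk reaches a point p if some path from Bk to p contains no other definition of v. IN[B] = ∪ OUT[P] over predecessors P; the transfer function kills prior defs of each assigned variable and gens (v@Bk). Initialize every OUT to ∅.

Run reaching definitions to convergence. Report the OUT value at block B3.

Answer: {a@B2, c@B1, e@B3, f@B3}

Working:
Per-block solution:
  B0: | IN={a@B1, c@B1, f@B2} | OUT={a@B0, c@B0, f@B2}
  B1: | IN={a@B0, a@B2, c@B0, c@B1, f@B2} | OUT={a@B1, c@B1, f@B2}
  B2: | IN={a@B1, c@B1, f@B2} | OUT={a@B2, c@B1, f@B2}
  B3: | IN={a@B2, c@B1, f@B2} | OUT={a@B2, c@B1, e@B3, f@B3}

Merge at B3: IN[B3] = OUT[B2] = {a@B2, c@B1, f@B2}
Applying B3's transfer function to that IN value gives OUT[B3] (row B3 above).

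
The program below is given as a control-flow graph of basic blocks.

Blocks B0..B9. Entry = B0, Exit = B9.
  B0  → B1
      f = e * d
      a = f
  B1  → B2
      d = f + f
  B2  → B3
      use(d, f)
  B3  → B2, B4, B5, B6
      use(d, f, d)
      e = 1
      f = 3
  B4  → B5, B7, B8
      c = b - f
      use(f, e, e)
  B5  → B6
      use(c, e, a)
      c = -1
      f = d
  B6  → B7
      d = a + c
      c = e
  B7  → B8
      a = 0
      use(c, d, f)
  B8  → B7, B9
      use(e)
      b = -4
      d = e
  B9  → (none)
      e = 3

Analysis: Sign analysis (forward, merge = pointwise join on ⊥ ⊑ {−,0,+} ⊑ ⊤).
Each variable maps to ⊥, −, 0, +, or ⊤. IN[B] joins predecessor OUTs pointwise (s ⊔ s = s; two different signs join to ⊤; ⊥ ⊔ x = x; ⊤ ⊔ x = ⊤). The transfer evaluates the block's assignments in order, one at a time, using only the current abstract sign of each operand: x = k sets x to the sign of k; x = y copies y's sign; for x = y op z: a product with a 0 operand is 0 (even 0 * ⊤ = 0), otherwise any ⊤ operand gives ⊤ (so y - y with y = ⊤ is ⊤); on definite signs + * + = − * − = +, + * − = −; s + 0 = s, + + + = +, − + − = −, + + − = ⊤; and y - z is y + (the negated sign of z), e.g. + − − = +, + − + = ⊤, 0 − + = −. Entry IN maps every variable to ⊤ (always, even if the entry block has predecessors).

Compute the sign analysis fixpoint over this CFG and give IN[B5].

Answer: {a: ⊤, b: ⊤, c: ⊤, d: ⊤, e: +, f: +}

Trace:
Fixpoint table:
  B0: | IN=(all ⊤) | OUT=(all ⊤)
  B1: | IN=(all ⊤) | OUT=(all ⊤)
  B2: | IN=(all ⊤) | OUT=(all ⊤)
  B3: | IN=(all ⊤) | OUT={e:+, f:+; rest ⊤}
  B4: | IN={e:+, f:+; rest ⊤} | OUT={e:+, f:+; rest ⊤}
  B5: | IN={e:+, f:+; rest ⊤} | OUT={c:-, e:+; rest ⊤}
  B6: | IN={e:+; rest ⊤} | OUT={c:+, e:+; rest ⊤}
  B7: | IN={e:+; rest ⊤} | OUT={a:0, e:+; rest ⊤}
  B8: | IN={e:+; rest ⊤} | OUT={b:-, d:+, e:+; rest ⊤}
  B9: | IN={b:-, d:+, e:+; rest ⊤} | OUT={b:-, d:+, e:+; rest ⊤}

Merge at B5: IN[B5] = OUT[B3] ⊔ OUT[B4] = {a: ⊤, b: ⊤, c: ⊤, d: ⊤, e: +, f: +}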